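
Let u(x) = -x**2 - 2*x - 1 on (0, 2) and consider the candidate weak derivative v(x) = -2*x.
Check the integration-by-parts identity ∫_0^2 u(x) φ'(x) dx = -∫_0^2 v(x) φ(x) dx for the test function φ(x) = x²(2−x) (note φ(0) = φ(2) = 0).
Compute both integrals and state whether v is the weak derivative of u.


LHS = 88/15, RHS = 16/5. No, v is not the weak derivative of u.

u(x) = -x**2 - 2*x - 1, classical derivative u'(x) = -2*x - 2.
φ(x) = x²(2−x), so φ'(x) = x*(4 - 3*x).
Note φ(0) = φ(2) = 0, so the boundary term u·φ vanishes.
LHS = ∫_0^2 u(x) φ'(x) dx = ∫_0^2 (3*x^4 + 2*x^3 - 5*x^2 - 4*x) dx. Term by term:
  ∫_0^2 3*x^4 dx = 96/5;  ∫_0^2 2*x^3 dx = 8;  ∫_0^2 -5*x^2 dx = -40/3;
  ∫_0^2 -4*x dx = -8.
Sum: 96/5 + 8 − 40/3 − 8 = 88/15.
So LHS = 88/15.
∫_0^2 v(x) φ(x) dx = ∫_0^2 (2*x^4 - 4*x^3) dx. Term by term:
  ∫_0^2 2*x^4 dx = 64/5;  ∫_0^2 -4*x^3 dx = -16.
Sum: 64/5 − 16 = -16/5.
So RHS = -∫_0^2 v(x) φ(x) dx = 16/5.
LHS − RHS = 8/3 ≠ 0, so the identity fails.
(For a valid weak derivative the identity must hold for EVERY test function, in particular this one. The failure shows v is NOT the weak derivative of u.)
Correct weak derivative would be u'(x) = -2*x - 2.


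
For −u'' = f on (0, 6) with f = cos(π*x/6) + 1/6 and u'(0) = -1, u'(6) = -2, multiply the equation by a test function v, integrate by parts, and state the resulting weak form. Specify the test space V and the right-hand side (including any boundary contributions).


V = H^1(0, 6) (v unrestricted at boundary; u is determined up to an additive constant); weak form: ∫_0^6 u'v' dx = ∫_0^6 (cos(π*x/6) + 1/6) v dx − 2·v(6) + v(0) for all v ∈ V.

Multiply both sides by a test function v and integrate from 0 to 6:
  ∫_0^6 −u''(x) v(x) dx = ∫_0^6 f(x) v(x) dx.
Integrate the LHS by parts once:
  ∫_0^6 −u'' v dx = −[u'(x) v(x)]_0^6 + ∫_0^6 u'(x) v'(x) dx.
Thus ∫_0^6 u'(x) v'(x) dx = ∫_0^6 f(x) v(x) dx + [u'(x) v(x)]_0^6.
Choose V so that boundary terms are either known or forced to vanish.
u has inhomogeneous Neumann u'(0) = -1, u'(6) = -2. [u' v]_0^6 = (-2)·v(6) − (-1)·v(0) = − 2·v(6) + v(0). Take V = H^1(0, 6); boundary term becomes part of RHS.
Weak formulation: find u (satisfying any essential BC) such that ∫_0^6 u'(x) v'(x) dx = ∫_0^6 f v dx − 2·v(6) + v(0) for all v ∈ V (Neumann data are natural BCs: they enter the RHS as boundary terms).
Substituting f(x) = cos(π*x/6) + 1/6, the right-hand side is ∫_0^6 (cos(π*x/6) + 1/6) v dx − 2·v(6) + v(0).
Compatibility check (pure Neumann): taking v ≡ 1 ∈ V gives 0 = ∫_0^6 f dx + (-2) − (-1), i.e. ∫_0^6 f dx must equal u'(0) − u'(6) = 1. Indeed ∫_0^6 (cos(π*x/6) + 1/6) dx = 1, so the data are compatible. The solution is then unique only up to an additive constant (fix it e.g. by requiring ∫_0^6 u dx = 0).


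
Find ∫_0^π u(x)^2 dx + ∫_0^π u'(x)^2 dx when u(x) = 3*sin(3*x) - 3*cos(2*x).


||u||_{H^1(0,π)}^2 = -108 + 135*π/2

u'(x) = 6*sin(2*x) + 9*cos(3*x).
Expand u² and (u')² and integrate term by term on (0, π), using: for integers n ≥ 1, ∫_0^π sin²(nx) dx = ∫_0^π cos²(nx) dx = π/2; for n ≠ n', ∫_0^π sin(nx)sin(n'x) dx = ∫_0^π cos(nx)cos(n'x) dx = 0; and by product-to-sum, ∫_0^π sin(nx)cos(n'x) dx = ½∫_0^π [sin((n+n')x) + sin((n−n')x)] dx, which is 0 when n+n' is even and 2n/(n²−n'²) when n+n' is odd (it need not vanish on (0, π)).
  u² squared terms: (-3)²·∫cos(2x)² dx = 9·π/2 = 9*π/2;  (3)²·∫sin(3x)² dx = 9·π/2 = 9*π/2.
  u² cross terms: 2·(-3)·(3)·∫cos(2x)·sin(3x) dx = -18·(6/5) = -108/5.
  So ∫_0^π u² dx = 9*π/2 + 9*π/2 − 108/5 = -108/5 + 9*π.
  (u')² squared terms: (6)²·∫sin(2x)² dx = 36·π/2 = 18*π;  (9)²·∫cos(3x)² dx = 81·π/2 = 81*π/2.
  (u')² cross terms: 2·(6)·(9)·∫sin(2x)·cos(3x) dx = 108·(-4/5) = -432/5.
  So ∫_0^π (u')² dx = 18*π + 81*π/2 − 432/5 = -432/5 + 117*π/2.
||u||_{H^1}^2 = (-108/5 + 9*π) + (-432/5 + 117*π/2) = -108 + 135*π/2.


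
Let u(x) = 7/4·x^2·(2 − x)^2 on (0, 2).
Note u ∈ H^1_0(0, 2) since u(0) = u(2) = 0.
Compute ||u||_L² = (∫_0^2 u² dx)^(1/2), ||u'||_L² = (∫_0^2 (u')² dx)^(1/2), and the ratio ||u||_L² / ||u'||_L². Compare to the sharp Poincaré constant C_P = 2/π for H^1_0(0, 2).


||u||_L² / ||u'||_L² = sqrt(3)/3 < C_P = 2/π.

u(x) = 7/4·x^2·(2 − x)^2, so u'(x) = 7*x*(x - 2)*(x - 1).
u(x) = 7/4·x^2·(2 − x)^2 vanishes at x = 0 and x = 2, so u ∈ H^1_0(0, 2). Differentiate via the product rule and integrate the resulting polynomials term by term.
  ∫_0^2 u² dx = ∫_0^2 (49*x^8/16 - 49*x^7/2 + 147*x^6/2 - 98*x^5 + 49*x^4) dx. Term by term:
    ∫_0^2 49*x^8/16 dx = 1568/9;  ∫_0^2 -49*x^7/2 dx = -784;  ∫_0^2 147*x^6/2 dx = 1344;
    ∫_0^2 -98*x^5 dx = -3136/3;  ∫_0^2 49*x^4 dx = 1568/5.
  Sum: 1568/9 − 784 + 1344 − 3136/3 + 1568/5 = 112/45.
  ∫_0^2 (u')² dx = ∫_0^2 (49*x^6 - 294*x^5 + 637*x^4 - 588*x^3 + 196*x^2) dx. Term by term:
    ∫_0^2 49*x^6 dx = 896;  ∫_0^2 -294*x^5 dx = -3136;  ∫_0^2 637*x^4 dx = 20384/5;
    ∫_0^2 -588*x^3 dx = -2352;  ∫_0^2 196*x^2 dx = 1568/3.
  Sum: 896 − 3136 + 20384/5 − 2352 + 1568/3 = 112/15.
∫_0^2 u² dx = 112/45, so ||u||_L² = 4*sqrt(35)/15.
∫_0^2 (u')² dx = 112/15, so ||u'||_L² = 4*sqrt(105)/15.
Ratio ||u||_L² / ||u'||_L² = sqrt(3)/3.
Sharp Poincaré constant on H^1_0(0, 2) is C_P = L/π = 2/π, achieved by sin(π/2·x).
A polynomial bump cannot attain the sharp Poincaré constant (only the first sine eigenfunction does), so the ratio is strictly less than C_P, consistent with ||u||_L² ≤ C_P ||u'||_L².


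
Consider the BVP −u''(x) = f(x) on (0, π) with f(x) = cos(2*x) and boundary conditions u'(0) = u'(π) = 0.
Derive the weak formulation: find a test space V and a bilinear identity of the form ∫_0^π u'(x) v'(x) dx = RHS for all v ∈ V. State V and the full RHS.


V = H^1(0, π) (no boundary constraint on v; u is determined up to an additive constant); weak form: ∫_0^π u'v' dx = ∫_0^π (cos(2*x)) v dx for all v ∈ V.

Multiply both sides by a test function v and integrate from 0 to π:
  ∫_0^π −u''(x) v(x) dx = ∫_0^π f(x) v(x) dx.
Integrate the LHS by parts once:
  ∫_0^π −u'' v dx = −[u'(x) v(x)]_0^π + ∫_0^π u'(x) v'(x) dx.
Thus ∫_0^π u'(x) v'(x) dx = ∫_0^π f(x) v(x) dx + [u'(x) v(x)]_0^π.
Choose V so that boundary terms are either known or forced to vanish.
u has homogeneous Neumann: u'(0) = u'(π) = 0. So [u' v]_0^π = 0·v(π) − 0·v(0) = 0 for any v; take V = H^1(0, π).
Weak formulation: find u (satisfying any essential BC) such that ∫_0^π u'(x) v'(x) dx = ∫_0^π f v dx for all v ∈ V (homogeneous Neumann, so boundary terms vanish).
Substituting f(x) = cos(2*x), the right-hand side is ∫_0^π (cos(2*x)) v dx.
Compatibility check (pure Neumann): taking v ≡ 1 ∈ V gives 0 = ∫_0^π f dx + (0) − (0), i.e. ∫_0^π f dx must equal u'(0) − u'(π) = 0. Indeed ∫_0^π (cos(2*x)) dx = 0, so the data are compatible. The solution is then unique only up to an additive constant (fix it e.g. by requiring ∫_0^π u dx = 0).


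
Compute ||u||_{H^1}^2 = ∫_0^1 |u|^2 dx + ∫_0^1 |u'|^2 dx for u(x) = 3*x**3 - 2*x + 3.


||u||_{H^1}^2 = 3343/210

The H^1 norm (squared) on an interval (0, L) is
  ||u||_{H^1}^2 = ∫_0^L u(x)^2 dx + ∫_0^L u'(x)^2 dx.
Compute u'(x) = 9*x**2 - 2.
Then u(x)^2 = 9*x**6 - 12*x**4 + 18*x**3 + 4*x**2 - 12*x + 9 and u'(x)^2 = 81*x**4 - 36*x**2 + 4.
Integrate each monomial from 0 to 1 using ∫_0^1 c·x^n dx = c·1^(n+1)/(n+1):
  ∫_0^1 u(x)^2 dx = ∫_0^1 (9*x^6 - 12*x^4 + 18*x^3 + 4*x^2 - 12*x + 9) dx. Term by term:
    ∫_0^1 9*x^6 dx = 9/7;  ∫_0^1 -12*x^4 dx = -12/5;  ∫_0^1 18*x^3 dx = 9/2;
    ∫_0^1 4*x^2 dx = 4/3;  ∫_0^1 -12*x dx = -6;  ∫_0^1 9 dx = 9.
  Sum: 9/7 − 12/5 + 9/2 + 4/3 − 6 + 9 = 1621/210.
  ∫_0^1 u'(x)^2 dx = ∫_0^1 (81*x^4 - 36*x^2 + 4) dx. Term by term:
    ∫_0^1 81*x^4 dx = 81/5;  ∫_0^1 -36*x^2 dx = -12;  ∫_0^1 4 dx = 4.
  Sum: 81/5 − 12 + 4 = 41/5.
Adding: ||u||_{H^1}^2 = 1621/210 + 41/5 = 3343/210.


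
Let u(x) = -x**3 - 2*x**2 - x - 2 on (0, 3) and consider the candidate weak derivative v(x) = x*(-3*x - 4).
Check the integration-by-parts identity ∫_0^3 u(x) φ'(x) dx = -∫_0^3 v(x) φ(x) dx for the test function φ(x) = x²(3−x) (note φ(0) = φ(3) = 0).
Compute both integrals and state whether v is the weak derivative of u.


LHS = 513/4, RHS = 243/2. No, v is not the weak derivative of u.

u(x) = -x**3 - 2*x**2 - x - 2, classical derivative u'(x) = -3*x**2 - 4*x - 1.
φ(x) = x²(3−x), so φ'(x) = 3*x*(2 - x).
Note φ(0) = φ(3) = 0, so the boundary term u·φ vanishes.
LHS = ∫_0^3 u(x) φ'(x) dx = ∫_0^3 (3*x^5 - 9*x^3 - 12*x) dx. Term by term:
  ∫_0^3 3*x^5 dx = 729/2;  ∫_0^3 -9*x^3 dx = -729/4;  ∫_0^3 -12*x dx = -54.
Sum: 729/2 − 729/4 − 54 = 513/4.
So LHS = 513/4.
∫_0^3 v(x) φ(x) dx = ∫_0^3 (3*x^5 - 5*x^4 - 12*x^3) dx. Term by term:
  ∫_0^3 3*x^5 dx = 729/2;  ∫_0^3 -5*x^4 dx = -243;  ∫_0^3 -12*x^3 dx = -243.
Sum: 729/2 − 243 − 243 = -243/2.
So RHS = -∫_0^3 v(x) φ(x) dx = 243/2.
LHS − RHS = 27/4 ≠ 0, so the identity fails.
(For a valid weak derivative the identity must hold for EVERY test function, in particular this one. The failure shows v is NOT the weak derivative of u.)
Correct weak derivative would be u'(x) = -3*x**2 - 4*x - 1.


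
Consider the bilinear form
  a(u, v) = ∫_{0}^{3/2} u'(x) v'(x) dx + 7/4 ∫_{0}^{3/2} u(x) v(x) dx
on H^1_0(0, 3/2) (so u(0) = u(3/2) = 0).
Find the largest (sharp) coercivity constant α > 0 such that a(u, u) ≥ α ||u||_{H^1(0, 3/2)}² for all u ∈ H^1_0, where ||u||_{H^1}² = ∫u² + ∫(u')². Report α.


α = 1

Coercivity of a(·,·) on H^1_0(0, 3/2) means a(u, u) ≥ α ||u||_{H^1}² for every u ∈ H^1_0.
The interval has length L = 3/2, and Poincaré/coercivity depend only on L. Here a(u, u) = ∫(u')² + (7/4)·∫u².
Here c = 7/4 ≥ 1, so a(u,u) = ∫(u')² + c∫u² ≥ ∫(u')² + ∫u² = ||u||_{H^1}², i.e. α = 1 works. No larger α is possible: a(u,u) ≥ α||u||_{H^1}² means (1−α)∫(u')² ≥ (α−c)∫u², and for the modes u_n = sin(nπ(x−x₀)/L) (x₀ the left endpoint) one has ∫u_n²/∫(u_n')² = (L/(nπ))² → 0, so a(u_n,u_n)/||u_n||_{H^1}² → 1. Hence the optimal constant is α = 1.
Therefore α = 1.


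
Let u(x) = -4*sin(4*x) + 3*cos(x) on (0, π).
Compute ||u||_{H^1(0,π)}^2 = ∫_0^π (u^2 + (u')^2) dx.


||u||_{H^1(0,π)}^2 = -128/5 + 145*π

u'(x) = -3*sin(x) - 16*cos(4*x).
Expand u² and (u')² and integrate term by term on (0, π), using: for integers n ≥ 1, ∫_0^π sin²(nx) dx = ∫_0^π cos²(nx) dx = π/2; for n ≠ n', ∫_0^π sin(nx)sin(n'x) dx = ∫_0^π cos(nx)cos(n'x) dx = 0; and by product-to-sum, ∫_0^π sin(nx)cos(n'x) dx = ½∫_0^π [sin((n+n')x) + sin((n−n')x)] dx, which is 0 when n+n' is even and 2n/(n²−n'²) when n+n' is odd (it need not vanish on (0, π)).
  u² squared terms: (-4)²·∫sin(4x)² dx = 16·π/2 = 8*π;  (3)²·∫cos(x)² dx = 9·π/2 = 9*π/2.
  u² cross terms: 2·(-4)·(3)·∫sin(4x)·cos(x) dx = -24·(8/15) = -64/5.
  So ∫_0^π u² dx = 8*π + 9*π/2 − 64/5 = -64/5 + 25*π/2.
  (u')² squared terms: (-16)²·∫cos(4x)² dx = 256·π/2 = 128*π;  (-3)²·∫sin(x)² dx = 9·π/2 = 9*π/2.
  (u')² cross terms: 2·(-16)·(-3)·∫cos(4x)·sin(x) dx = 96·(-2/15) = -64/5.
  So ∫_0^π (u')² dx = 128*π + 9*π/2 − 64/5 = -64/5 + 265*π/2.
||u||_{H^1}^2 = (-64/5 + 25*π/2) + (-64/5 + 265*π/2) = -128/5 + 145*π.


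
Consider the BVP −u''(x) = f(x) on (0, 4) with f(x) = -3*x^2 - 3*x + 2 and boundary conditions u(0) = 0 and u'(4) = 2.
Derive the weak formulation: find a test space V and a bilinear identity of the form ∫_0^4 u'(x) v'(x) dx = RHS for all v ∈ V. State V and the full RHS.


V = {v ∈ H^1(0, 4) : v(0) = 0} (test functions vanish at x = 0 where u is specified); weak form: ∫_0^4 u'v' dx = ∫_0^4 (-3*x^2 - 3*x + 2) v dx + 2·v(4) for all v ∈ V.

Multiply both sides by a test function v and integrate from 0 to 4:
  ∫_0^4 −u''(x) v(x) dx = ∫_0^4 f(x) v(x) dx.
Integrate the LHS by parts once:
  ∫_0^4 −u'' v dx = −[u'(x) v(x)]_0^4 + ∫_0^4 u'(x) v'(x) dx.
Thus ∫_0^4 u'(x) v'(x) dx = ∫_0^4 f(x) v(x) dx + [u'(x) v(x)]_0^4.
Choose V so that boundary terms are either known or forced to vanish.
Mixed BC: u(0) = 0 (Dirichlet) and u'(4) = 2 (Neumann). Define V = {v ∈ H^1(0, 4) : v(0) = 0}. Then [u' v]_0^4 = u'(4)·v(4) − u'(0)·0 = 2·v(4).
Weak formulation: find u (satisfying any essential BC) such that ∫_0^4 u'(x) v'(x) dx = ∫_0^4 f v dx + 2·v(4) for all v ∈ V (Dirichlet at 0 absorbed into V; Neumann datum at x = 4 contributes the boundary term).
Substituting f(x) = -3*x^2 - 3*x + 2, the right-hand side is ∫_0^4 (-3*x^2 - 3*x + 2) v dx + 2·v(4).


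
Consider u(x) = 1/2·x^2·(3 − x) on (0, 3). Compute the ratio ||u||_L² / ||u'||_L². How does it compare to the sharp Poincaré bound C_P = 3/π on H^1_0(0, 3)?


||u||_L² / ||u'||_L² = 3*sqrt(14)/14 < C_P = 3/π.

u(x) = 1/2·x^2·(3 − x), so u'(x) = 3*x*(2 - x)/2.
u(x) = 1/2·x^2·(3 − x) vanishes at x = 0 and x = 3, so u ∈ H^1_0(0, 3). Differentiate via the product rule and integrate the resulting polynomials term by term.
  ∫_0^3 u² dx = ∫_0^3 (x^6/4 - 3*x^5/2 + 9*x^4/4) dx. Term by term:
    ∫_0^3 x^6/4 dx = 2187/28;  ∫_0^3 -3*x^5/2 dx = -729/4;  ∫_0^3 9*x^4/4 dx = 2187/20.
  Sum: 2187/28 − 729/4 + 2187/20 = 729/140.
  ∫_0^3 (u')² dx = ∫_0^3 (9*x^4/4 - 9*x^3 + 9*x^2) dx. Term by term:
    ∫_0^3 9*x^4/4 dx = 2187/20;  ∫_0^3 -9*x^3 dx = -729/4;  ∫_0^3 9*x^2 dx = 81.
  Sum: 2187/20 − 729/4 + 81 = 81/10.
∫_0^3 u² dx = 729/140, so ||u||_L² = 27*sqrt(35)/70.
∫_0^3 (u')² dx = 81/10, so ||u'||_L² = 9*sqrt(10)/10.
Ratio ||u||_L² / ||u'||_L² = 3*sqrt(14)/14.
Sharp Poincaré constant on H^1_0(0, 3) is C_P = L/π = 3/π, achieved by sin(π/3·x).
A polynomial bump cannot attain the sharp Poincaré constant (only the first sine eigenfunction does), so the ratio is strictly less than C_P, consistent with ||u||_L² ≤ C_P ||u'||_L².


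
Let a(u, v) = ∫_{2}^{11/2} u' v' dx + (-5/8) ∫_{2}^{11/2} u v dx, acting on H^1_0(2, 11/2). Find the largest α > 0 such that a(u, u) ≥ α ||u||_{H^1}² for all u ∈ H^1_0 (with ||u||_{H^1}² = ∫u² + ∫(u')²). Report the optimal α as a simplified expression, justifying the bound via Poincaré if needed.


α = (-245 + 32*π^2)/(8*(4*π^2 + 49))

Coercivity of a(·,·) on H^1_0(2, 11/2) means a(u, u) ≥ α ||u||_{H^1}² for every u ∈ H^1_0.
The interval has length L = 7/2, and Poincaré/coercivity depend only on L. Here a(u, u) = ∫(u')² + (-5/8)·∫u².
Here c = -5/8 < 0 with |c| < (π/L)² = 4*π^2/49, so coercivity still holds. The condition a(u,u) ≥ α||u||_{H^1}² reads (1−α)∫(u')² ≥ (α−c)∫u². Any admissible α is ≤ 1 (rapidly oscillating u have ∫u²/∫(u')² → 0), and α = 1 would force 0 ≥ (1−c)∫u², impossible since c < 1; so 1−α > 0. By the sharp Poincaré inequality on H^1_0 of an interval of length L, ∫(u')² ≥ (π/L)²∫u² with equality for the first sine mode sin(π(x−x₀)/L) (x₀ the left endpoint), so the inequality holds for all u iff (1−α)(π/L)² ≥ α − c, i.e. α ≤ ((π/L)² + c)/((π/L)² + 1) = (1 + c(L/π)²)/(1 + (L/π)²). (Direct route, valid since c ≤ 0: Poincaré gives c∫u² ≥ c(L/π)²∫(u')², so a(u,u) ≥ (1 + c(L/π)²)∫(u')², while ||u||_{H^1}² ≤ (1 + (L/π)²)∫(u')²; dividing yields the same α.) With (π/L)² = 4*π^2/49 and c = -5/8, the largest admissible constant is α = ((π/L)² + c)/((π/L)² + 1).
Simplifying, α = (-245 + 32*π^2)/(8*(4*π^2 + 49)).


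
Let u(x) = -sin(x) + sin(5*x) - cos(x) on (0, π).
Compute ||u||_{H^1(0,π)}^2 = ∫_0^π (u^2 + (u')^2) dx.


||u||_{H^1(0,π)}^2 = 15*π

u'(x) = sin(x) - cos(x) + 5*cos(5*x).
Expand u² and (u')² and integrate term by term on (0, π), using: for integers n ≥ 1, ∫_0^π sin²(nx) dx = ∫_0^π cos²(nx) dx = π/2; for n ≠ n', ∫_0^π sin(nx)sin(n'x) dx = ∫_0^π cos(nx)cos(n'x) dx = 0; and by product-to-sum, ∫_0^π sin(nx)cos(n'x) dx = ½∫_0^π [sin((n+n')x) + sin((n−n')x)] dx, which is 0 when n+n' is even and 2n/(n²−n'²) when n+n' is odd (it need not vanish on (0, π)).
  u² squared terms: (-1)²·∫cos(x)² dx = 1·π/2 = π/2;  (-1)²·∫sin(x)² dx = 1·π/2 = π/2;  (1)²·∫sin(5x)² dx = 1·π/2 = π/2.
  u² cross terms: 2·(-1)·(-1)·∫cos(x)·sin(x) dx = 2·(0) = 0;  2·(-1)·(1)·∫cos(x)·sin(5x) dx = -2·(0) = 0;  2·(-1)·(1)·∫sin(x)·sin(5x) dx = -2·(0) = 0.
  So ∫_0^π u² dx = π/2 + π/2 + π/2 + 0 + 0 + 0 = 3*π/2.
  (u')² squared terms: (-1)²·∫cos(x)² dx = 1·π/2 = π/2;  (5)²·∫cos(5x)² dx = 25·π/2 = 25*π/2;  (1)²·∫sin(x)² dx = 1·π/2 = π/2.
  (u')² cross terms: 2·(-1)·(5)·∫cos(x)·cos(5x) dx = -10·(0) = 0;  2·(-1)·(1)·∫cos(x)·sin(x) dx = -2·(0) = 0;  2·(5)·(1)·∫cos(5x)·sin(x) dx = 10·(0) = 0.
  So ∫_0^π (u')² dx = π/2 + 25*π/2 + π/2 + 0 + 0 + 0 = 27*π/2.
||u||_{H^1}^2 = (3*π/2) + (27*π/2) = 15*π.


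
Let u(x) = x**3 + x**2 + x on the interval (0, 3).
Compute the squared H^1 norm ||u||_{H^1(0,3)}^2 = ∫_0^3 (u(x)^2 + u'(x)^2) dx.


||u||_{H^1}^2 = 107949/70

The H^1 norm (squared) on an interval (0, L) is
  ||u||_{H^1}^2 = ∫_0^L u(x)^2 dx + ∫_0^L u'(x)^2 dx.
Compute u'(x) = 3*x**2 + 2*x + 1.
Then u(x)^2 = x**6 + 2*x**5 + 3*x**4 + 2*x**3 + x**2 and u'(x)^2 = 9*x**4 + 12*x**3 + 10*x**2 + 4*x + 1.
Integrate each monomial from 0 to 3 using ∫_0^3 c·x^n dx = c·3^(n+1)/(n+1):
  ∫_0^3 u(x)^2 dx = ∫_0^3 (x^6 + 2*x^5 + 3*x^4 + 2*x^3 + x^2) dx. Term by term:
    ∫_0^3 x^6 dx = 2187/7;  ∫_0^3 2*x^5 dx = 243;  ∫_0^3 3*x^4 dx = 729/5;
    ∫_0^3 2*x^3 dx = 81/2;  ∫_0^3 x^2 dx = 9.
  Sum: 2187/7 + 243 + 729/5 + 81/2 + 9 = 52551/70.
  ∫_0^3 u'(x)^2 dx = ∫_0^3 (9*x^4 + 12*x^3 + 10*x^2 + 4*x + 1) dx. Term by term:
    ∫_0^3 9*x^4 dx = 2187/5;  ∫_0^3 12*x^3 dx = 243;  ∫_0^3 10*x^2 dx = 90;
    ∫_0^3 4*x dx = 18;  ∫_0^3 1 dx = 3.
  Sum: 2187/5 + 243 + 90 + 18 + 3 = 3957/5.
Adding: ||u||_{H^1}^2 = 52551/70 + 3957/5 = 107949/70.


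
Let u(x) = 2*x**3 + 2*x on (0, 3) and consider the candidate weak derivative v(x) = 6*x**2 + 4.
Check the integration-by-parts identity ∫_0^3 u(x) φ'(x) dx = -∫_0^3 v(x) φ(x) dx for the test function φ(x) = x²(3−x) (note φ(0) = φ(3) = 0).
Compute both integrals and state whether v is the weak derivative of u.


LHS = -1593/10, RHS = -864/5. No, v is not the weak derivative of u.

u(x) = 2*x**3 + 2*x, classical derivative u'(x) = 6*x**2 + 2.
φ(x) = x²(3−x), so φ'(x) = 3*x*(2 - x).
Note φ(0) = φ(3) = 0, so the boundary term u·φ vanishes.
LHS = ∫_0^3 u(x) φ'(x) dx = ∫_0^3 (-6*x^5 + 12*x^4 - 6*x^3 + 12*x^2) dx. Term by term:
  ∫_0^3 -6*x^5 dx = -729;  ∫_0^3 12*x^4 dx = 2916/5;  ∫_0^3 -6*x^3 dx = -243/2;
  ∫_0^3 12*x^2 dx = 108.
Sum: -729 + 2916/5 − 243/2 + 108 = -1593/10.
So LHS = -1593/10.
∫_0^3 v(x) φ(x) dx = ∫_0^3 (-6*x^5 + 18*x^4 - 4*x^3 + 12*x^2) dx. Term by term:
  ∫_0^3 -6*x^5 dx = -729;  ∫_0^3 18*x^4 dx = 4374/5;  ∫_0^3 -4*x^3 dx = -81;
  ∫_0^3 12*x^2 dx = 108.
Sum: -729 + 4374/5 − 81 + 108 = 864/5.
So RHS = -∫_0^3 v(x) φ(x) dx = -864/5.
LHS − RHS = 27/2 ≠ 0, so the identity fails.
(For a valid weak derivative the identity must hold for EVERY test function, in particular this one. The failure shows v is NOT the weak derivative of u.)
Correct weak derivative would be u'(x) = 6*x**2 + 2.


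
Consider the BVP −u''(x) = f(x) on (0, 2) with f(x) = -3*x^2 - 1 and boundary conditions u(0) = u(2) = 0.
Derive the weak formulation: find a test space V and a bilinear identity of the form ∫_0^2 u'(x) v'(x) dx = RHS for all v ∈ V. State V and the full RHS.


V = H^1_0(0, 2) (so v(0) = v(2) = 0); weak form: ∫_0^2 u'v' dx = ∫_0^2 (-3*x^2 - 1) v dx for all v ∈ V.

Multiply both sides by a test function v and integrate from 0 to 2:
  ∫_0^2 −u''(x) v(x) dx = ∫_0^2 f(x) v(x) dx.
Integrate the LHS by parts once:
  ∫_0^2 −u'' v dx = −[u'(x) v(x)]_0^2 + ∫_0^2 u'(x) v'(x) dx.
Thus ∫_0^2 u'(x) v'(x) dx = ∫_0^2 f(x) v(x) dx + [u'(x) v(x)]_0^2.
Choose V so that boundary terms are either known or forced to vanish.
u is Dirichlet: u(0) = u(2) = 0. Let V = H^1_0(0, 2); then v(0) = v(2) = 0, and [u' v]_0^2 = 0.
Weak formulation: find u (satisfying any essential BC) such that ∫_0^2 u'(x) v'(x) dx = ∫_0^2 f v dx for all v ∈ V.
Substituting f(x) = -3*x^2 - 1, the right-hand side is ∫_0^2 (-3*x^2 - 1) v dx.


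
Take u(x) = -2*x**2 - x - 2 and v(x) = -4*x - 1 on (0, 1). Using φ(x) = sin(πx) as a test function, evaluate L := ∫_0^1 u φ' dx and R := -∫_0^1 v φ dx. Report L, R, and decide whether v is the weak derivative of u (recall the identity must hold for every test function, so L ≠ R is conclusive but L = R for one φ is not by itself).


LHS = 6/π, RHS = 6/π. Yes, v = u' weakly.

u(x) = -2*x**2 - x - 2, classical derivative u'(x) = -4*x - 1.
φ(x) = sin(πx), so φ'(x) = π*cos(π*x).
Note φ(0) = φ(1) = 0, so the boundary term u·φ vanishes.
LHS = ∫_0^1 u(x) φ'(x) dx = ∫_0^1 (-2*π*x^2*cos(π*x) - π*x*cos(π*x) - 2*π*cos(π*x)) dx. Term by term:
  ∫_0^1 -2*π*cos(π*x) dx = 0;  ∫_0^1 -π*x*cos(π*x) dx = 2/π;  ∫_0^1 -2*π*x^2*cos(π*x) dx = 4/π.
Sum: 0 + 2/π + 4/π = 6/π.
So LHS = 6/π.
∫_0^1 v(x) φ(x) dx = ∫_0^1 (-4*x*sin(π*x) - sin(π*x)) dx. Term by term:
  ∫_0^1 -sin(π*x) dx = -2/π;  ∫_0^1 -4*x*sin(π*x) dx = -4/π.
Sum: -2/π − 4/π = -6/π.
So RHS = -∫_0^1 v(x) φ(x) dx = 6/π.
LHS = RHS, so the identity holds for this test φ.
Moreover u is smooth here and v(x) = u'(x) = -4*x - 1 pointwise, so the identity holds for every test function. Hence v is the weak derivative of u.


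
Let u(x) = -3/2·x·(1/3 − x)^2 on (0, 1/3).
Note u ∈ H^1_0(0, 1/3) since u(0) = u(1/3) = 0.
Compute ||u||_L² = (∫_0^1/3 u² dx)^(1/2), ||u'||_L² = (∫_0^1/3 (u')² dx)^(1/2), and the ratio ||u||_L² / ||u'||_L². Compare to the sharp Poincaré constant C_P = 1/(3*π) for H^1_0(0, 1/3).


||u||_L² / ||u'||_L² = sqrt(14)/42 < C_P = 1/(3*π).

u(x) = -3/2·x·(1/3 − x)^2, so u'(x) = (1 - 9*x)*(3*x - 1)/6.
u(x) = -3/2·x·(1/3 − x)^2 vanishes at x = 0 and x = 1/3, so u ∈ H^1_0(0, 1/3). Differentiate via the product rule and integrate the resulting polynomials term by term.
  ∫_0^1/3 u² dx = ∫_0^1/3 (9*x^6/4 - 3*x^5 + 3*x^4/2 - x^3/3 + x^2/36) dx. Term by term:
    ∫_0^1/3 9*x^6/4 dx = 1/6804;  ∫_0^1/3 -3*x^5 dx = -1/1458;  ∫_0^1/3 3*x^4/2 dx = 1/810;
    ∫_0^1/3 -x^3/3 dx = -1/972;  ∫_0^1/3 x^2/36 dx = 1/2916.
  Sum: 1/6804 − 1/1458 + 1/810 − 1/972 + 1/2916 = 1/102060.
  ∫_0^1/3 (u')² dx = ∫_0^1/3 (81*x^4/4 - 18*x^3 + 11*x^2/2 - 2*x/3 + 1/36) dx. Term by term:
    ∫_0^1/3 81*x^4/4 dx = 1/60;  ∫_0^1/3 -18*x^3 dx = -1/18;  ∫_0^1/3 11*x^2/2 dx = 11/162;
    ∫_0^1/3 -2*x/3 dx = -1/27;  ∫_0^1/3 1/36 dx = 1/108.
  Sum: 1/60 − 1/18 + 11/162 − 1/27 + 1/108 = 1/810.
∫_0^1/3 u² dx = 1/102060, so ||u||_L² = sqrt(35)/1890.
∫_0^1/3 (u')² dx = 1/810, so ||u'||_L² = sqrt(10)/90.
Ratio ||u||_L² / ||u'||_L² = sqrt(14)/42.
Sharp Poincaré constant on H^1_0(0, 1/3) is C_P = L/π = 1/(3*π), achieved by sin(3*π·x).
A polynomial bump cannot attain the sharp Poincaré constant (only the first sine eigenfunction does), so the ratio is strictly less than C_P, consistent with ||u||_L² ≤ C_P ||u'||_L².


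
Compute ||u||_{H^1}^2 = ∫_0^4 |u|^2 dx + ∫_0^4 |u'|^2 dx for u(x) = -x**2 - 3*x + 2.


||u||_{H^1}^2 = 4164/5

The H^1 norm (squared) on an interval (0, L) is
  ||u||_{H^1}^2 = ∫_0^L u(x)^2 dx + ∫_0^L u'(x)^2 dx.
Compute u'(x) = -2*x - 3.
Then u(x)^2 = x**4 + 6*x**3 + 5*x**2 - 12*x + 4 and u'(x)^2 = 4*x**2 + 12*x + 9.
Integrate each monomial from 0 to 4 using ∫_0^4 c·x^n dx = c·4^(n+1)/(n+1):
  ∫_0^4 u(x)^2 dx = ∫_0^4 (x^4 + 6*x^3 + 5*x^2 - 12*x + 4) dx. Term by term:
    ∫_0^4 x^4 dx = 1024/5;  ∫_0^4 6*x^3 dx = 384;  ∫_0^4 5*x^2 dx = 320/3;
    ∫_0^4 -12*x dx = -96;  ∫_0^4 4 dx = 16.
  Sum: 1024/5 + 384 + 320/3 − 96 + 16 = 9232/15.
  ∫_0^4 u'(x)^2 dx = ∫_0^4 (4*x^2 + 12*x + 9) dx. Term by term:
    ∫_0^4 4*x^2 dx = 256/3;  ∫_0^4 12*x dx = 96;  ∫_0^4 9 dx = 36.
  Sum: 256/3 + 96 + 36 = 652/3.
Adding: ||u||_{H^1}^2 = 9232/15 + 652/3 = 4164/5.


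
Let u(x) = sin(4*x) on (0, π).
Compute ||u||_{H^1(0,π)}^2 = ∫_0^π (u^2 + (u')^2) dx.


||u||_{H^1(0,π)}^2 = 17*π/2

u'(x) = 4*cos(4*x).
Expand u² and (u')² and integrate term by term on (0, π), using: for integers n ≥ 1, ∫_0^π sin²(nx) dx = ∫_0^π cos²(nx) dx = π/2; for n ≠ n', ∫_0^π sin(nx)sin(n'x) dx = ∫_0^π cos(nx)cos(n'x) dx = 0; and by product-to-sum, ∫_0^π sin(nx)cos(n'x) dx = ½∫_0^π [sin((n+n')x) + sin((n−n')x)] dx, which is 0 when n+n' is even and 2n/(n²−n'²) when n+n' is odd (it need not vanish on (0, π)).
  u² squared terms: (1)²·∫sin(4x)² dx = 1·π/2 = π/2.
  So ∫_0^π u² dx = π/2.
  (u')² squared terms: (4)²·∫cos(4x)² dx = 16·π/2 = 8*π.
  So ∫_0^π (u')² dx = 8*π.
||u||_{H^1}^2 = (π/2) + (8*π) = 17*π/2.


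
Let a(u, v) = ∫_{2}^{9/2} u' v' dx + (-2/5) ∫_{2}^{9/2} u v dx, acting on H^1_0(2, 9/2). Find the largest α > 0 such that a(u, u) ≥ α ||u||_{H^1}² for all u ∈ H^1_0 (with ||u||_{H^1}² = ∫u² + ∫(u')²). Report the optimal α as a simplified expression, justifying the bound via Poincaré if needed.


α = 2*(-5 + 2*π^2)/(25 + 4*π^2)

Coercivity of a(·,·) on H^1_0(2, 9/2) means a(u, u) ≥ α ||u||_{H^1}² for every u ∈ H^1_0.
The interval has length L = 5/2, and Poincaré/coercivity depend only on L. Here a(u, u) = ∫(u')² + (-2/5)·∫u².
Here c = -2/5 < 0 with |c| < (π/L)² = 4*π^2/25, so coercivity still holds. The condition a(u,u) ≥ α||u||_{H^1}² reads (1−α)∫(u')² ≥ (α−c)∫u². Any admissible α is ≤ 1 (rapidly oscillating u have ∫u²/∫(u')² → 0), and α = 1 would force 0 ≥ (1−c)∫u², impossible since c < 1; so 1−α > 0. By the sharp Poincaré inequality on H^1_0 of an interval of length L, ∫(u')² ≥ (π/L)²∫u² with equality for the first sine mode sin(π(x−x₀)/L) (x₀ the left endpoint), so the inequality holds for all u iff (1−α)(π/L)² ≥ α − c, i.e. α ≤ ((π/L)² + c)/((π/L)² + 1) = (1 + c(L/π)²)/(1 + (L/π)²). (Direct route, valid since c ≤ 0: Poincaré gives c∫u² ≥ c(L/π)²∫(u')², so a(u,u) ≥ (1 + c(L/π)²)∫(u')², while ||u||_{H^1}² ≤ (1 + (L/π)²)∫(u')²; dividing yields the same α.) With (π/L)² = 4*π^2/25 and c = -2/5, the largest admissible constant is α = ((π/L)² + c)/((π/L)² + 1).
Simplifying, α = 2*(-5 + 2*π^2)/(25 + 4*π^2).


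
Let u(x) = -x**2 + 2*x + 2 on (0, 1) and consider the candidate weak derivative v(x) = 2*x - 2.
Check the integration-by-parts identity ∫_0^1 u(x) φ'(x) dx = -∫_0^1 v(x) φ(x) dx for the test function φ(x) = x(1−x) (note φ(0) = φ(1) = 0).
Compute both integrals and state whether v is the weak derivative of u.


LHS = -1/6, RHS = 1/6. No, v is not the weak derivative of u.

u(x) = -x**2 + 2*x + 2, classical derivative u'(x) = 2 - 2*x.
φ(x) = x(1−x), so φ'(x) = 1 - 2*x.
Note φ(0) = φ(1) = 0, so the boundary term u·φ vanishes.
LHS = ∫_0^1 u(x) φ'(x) dx = ∫_0^1 (2*x^3 - 5*x^2 - 2*x + 2) dx. Term by term:
  ∫_0^1 2*x^3 dx = 1/2;  ∫_0^1 -5*x^2 dx = -5/3;  ∫_0^1 -2*x dx = -1;
  ∫_0^1 2 dx = 2.
Sum: 1/2 − 5/3 − 1 + 2 = -1/6.
So LHS = -1/6.
∫_0^1 v(x) φ(x) dx = ∫_0^1 (-2*x^3 + 4*x^2 - 2*x) dx. Term by term:
  ∫_0^1 -2*x^3 dx = -1/2;  ∫_0^1 4*x^2 dx = 4/3;  ∫_0^1 -2*x dx = -1.
Sum: -1/2 + 4/3 − 1 = -1/6.
So RHS = -∫_0^1 v(x) φ(x) dx = 1/6.
LHS − RHS = -1/3 ≠ 0, so the identity fails.
(For a valid weak derivative the identity must hold for EVERY test function, in particular this one. The failure shows v is NOT the weak derivative of u.)
Correct weak derivative would be u'(x) = 2 - 2*x.


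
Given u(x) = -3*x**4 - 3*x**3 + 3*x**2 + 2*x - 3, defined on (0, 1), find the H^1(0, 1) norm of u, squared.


||u||_{H^1}^2 = 11243/420

The H^1 norm (squared) on an interval (0, L) is
  ||u||_{H^1}^2 = ∫_0^L u(x)^2 dx + ∫_0^L u'(x)^2 dx.
Compute u'(x) = -12*x**3 - 9*x**2 + 6*x + 2.
Then u(x)^2 = 9*x**8 + 18*x**7 - 9*x**6 - 30*x**5 + 15*x**4 + 30*x**3 - 14*x**2 - 12*x + 9 and u'(x)^2 = 144*x**6 + 216*x**5 - 63*x**4 - 156*x**3 + 24*x + 4.
Integrate each monomial from 0 to 1 using ∫_0^1 c·x^n dx = c·1^(n+1)/(n+1):
  ∫_0^1 u(x)^2 dx = ∫_0^1 (9*x^8 + 18*x^7 - 9*x^6 - 30*x^5 + 15*x^4 + 30*x^3 - 14*x^2 - 12*x + 9) dx. Term by term:
    ∫_0^1 9*x^8 dx = 1;  ∫_0^1 18*x^7 dx = 9/4;  ∫_0^1 -9*x^6 dx = -9/7;
    ∫_0^1 -30*x^5 dx = -5;  ∫_0^1 15*x^4 dx = 3;  ∫_0^1 30*x^3 dx = 15/2;
    ∫_0^1 -14*x^2 dx = -14/3;  ∫_0^1 -12*x dx = -6;  ∫_0^1 9 dx = 9.
  Sum: 1 + 9/4 − 9/7 − 5 + 3 + 15/2 − 14/3 − 6 + 9 = 487/84.
  ∫_0^1 u'(x)^2 dx = ∫_0^1 (144*x^6 + 216*x^5 - 63*x^4 - 156*x^3 + 24*x + 4) dx. Term by term:
    ∫_0^1 144*x^6 dx = 144/7;  ∫_0^1 216*x^5 dx = 36;  ∫_0^1 -63*x^4 dx = -63/5;
    ∫_0^1 -156*x^3 dx = -39;  ∫_0^1 24*x dx = 12;  ∫_0^1 4 dx = 4.
  Sum: 144/7 + 36 − 63/5 − 39 + 12 + 4 = 734/35.
Adding: ||u||_{H^1}^2 = 487/84 + 734/35 = 11243/420.


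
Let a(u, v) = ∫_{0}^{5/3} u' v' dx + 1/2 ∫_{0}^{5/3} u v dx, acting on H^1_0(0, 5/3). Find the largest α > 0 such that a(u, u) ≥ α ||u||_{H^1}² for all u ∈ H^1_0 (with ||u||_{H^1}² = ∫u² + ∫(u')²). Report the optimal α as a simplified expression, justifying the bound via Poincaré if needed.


α = (25 + 18*π^2)/(2*(25 + 9*π^2))

Coercivity of a(·,·) on H^1_0(0, 5/3) means a(u, u) ≥ α ||u||_{H^1}² for every u ∈ H^1_0.
The interval has length L = 5/3, and Poincaré/coercivity depend only on L. Here a(u, u) = ∫(u')² + (1/2)·∫u².
Here 0 < c = 1/2 < 1. The condition a(u,u) ≥ α||u||_{H^1}² reads (1−α)∫(u')² ≥ (α−c)∫u². Any admissible α is ≤ 1 (rapidly oscillating u have ∫u²/∫(u')² → 0), and α = 1 would force 0 ≥ (1−c)∫u², impossible since c < 1; so 1−α > 0. By the sharp Poincaré inequality on H^1_0 of an interval of length L, ∫(u')² ≥ (π/L)²∫u² with equality for the first sine mode sin(π(x−x₀)/L) (x₀ the left endpoint), so the inequality holds for all u iff (1−α)(π/L)² ≥ α − c, i.e. α ≤ ((π/L)² + c)/((π/L)² + 1) = (1 + c(L/π)²)/(1 + (L/π)²). With (π/L)² = 9*π^2/25 and c = 1/2, the largest admissible constant is α = ((π/L)² + c)/((π/L)² + 1).
Simplifying, α = (25 + 18*π^2)/(2*(25 + 9*π^2)).


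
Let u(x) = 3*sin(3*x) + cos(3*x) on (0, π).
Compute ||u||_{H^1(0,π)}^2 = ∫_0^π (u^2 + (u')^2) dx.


||u||_{H^1(0,π)}^2 = 50*π

u'(x) = -3*sin(3*x) + 9*cos(3*x).
Expand u² and (u')² and integrate term by term on (0, π), using: for integers n ≥ 1, ∫_0^π sin²(nx) dx = ∫_0^π cos²(nx) dx = π/2; for n ≠ n', ∫_0^π sin(nx)sin(n'x) dx = ∫_0^π cos(nx)cos(n'x) dx = 0; and by product-to-sum, ∫_0^π sin(nx)cos(n'x) dx = ½∫_0^π [sin((n+n')x) + sin((n−n')x)] dx, which is 0 when n+n' is even and 2n/(n²−n'²) when n+n' is odd (it need not vanish on (0, π)).
  u² squared terms: (3)²·∫sin(3x)² dx = 9·π/2 = 9*π/2;  (1)²·∫cos(3x)² dx = 1·π/2 = π/2.
  u² cross terms: 2·(3)·(1)·∫sin(3x)·cos(3x) dx = 6·(0) = 0.
  So ∫_0^π u² dx = 9*π/2 + π/2 + 0 = 5*π.
  (u')² squared terms: (-3)²·∫sin(3x)² dx = 9·π/2 = 9*π/2;  (9)²·∫cos(3x)² dx = 81·π/2 = 81*π/2.
  (u')² cross terms: 2·(-3)·(9)·∫sin(3x)·cos(3x) dx = -54·(0) = 0.
  So ∫_0^π (u')² dx = 9*π/2 + 81*π/2 + 0 = 45*π.
||u||_{H^1}^2 = (5*π) + (45*π) = 50*π.


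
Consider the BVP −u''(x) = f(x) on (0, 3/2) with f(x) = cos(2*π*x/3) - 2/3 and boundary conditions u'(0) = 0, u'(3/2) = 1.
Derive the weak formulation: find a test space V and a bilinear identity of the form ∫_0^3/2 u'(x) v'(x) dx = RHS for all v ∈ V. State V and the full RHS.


V = H^1(0, 3/2) (v unrestricted at boundary; u is determined up to an additive constant); weak form: ∫_0^3/2 u'v' dx = ∫_0^3/2 (cos(2*π*x/3) - 2/3) v dx + v(3/2) for all v ∈ V.

Multiply both sides by a test function v and integrate from 0 to 3/2:
  ∫_0^3/2 −u''(x) v(x) dx = ∫_0^3/2 f(x) v(x) dx.
Integrate the LHS by parts once:
  ∫_0^3/2 −u'' v dx = −[u'(x) v(x)]_0^3/2 + ∫_0^3/2 u'(x) v'(x) dx.
Thus ∫_0^3/2 u'(x) v'(x) dx = ∫_0^3/2 f(x) v(x) dx + [u'(x) v(x)]_0^3/2.
Choose V so that boundary terms are either known or forced to vanish.
u has inhomogeneous Neumann u'(0) = 0, u'(3/2) = 1. [u' v]_0^3/2 = (1)·v(3/2) − (0)·v(0) = v(3/2). Take V = H^1(0, 3/2); boundary term becomes part of RHS.
Weak formulation: find u (satisfying any essential BC) such that ∫_0^3/2 u'(x) v'(x) dx = ∫_0^3/2 f v dx + v(3/2) for all v ∈ V (Neumann data are natural BCs: they enter the RHS as boundary terms).
Substituting f(x) = cos(2*π*x/3) - 2/3, the right-hand side is ∫_0^3/2 (cos(2*π*x/3) - 2/3) v dx + v(3/2).
Compatibility check (pure Neumann): taking v ≡ 1 ∈ V gives 0 = ∫_0^3/2 f dx + (1) − (0), i.e. ∫_0^3/2 f dx must equal u'(0) − u'(3/2) = -1. Indeed ∫_0^3/2 (cos(2*π*x/3) - 2/3) dx = -1, so the data are compatible. The solution is then unique only up to an additive constant (fix it e.g. by requiring ∫_0^3/2 u dx = 0).


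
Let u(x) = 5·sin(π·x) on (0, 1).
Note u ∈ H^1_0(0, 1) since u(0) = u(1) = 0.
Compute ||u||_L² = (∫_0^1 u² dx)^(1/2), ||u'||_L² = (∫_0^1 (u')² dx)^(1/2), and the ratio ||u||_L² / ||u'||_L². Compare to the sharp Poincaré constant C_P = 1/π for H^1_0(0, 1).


||u||_L² / ||u'||_L² = 1/π = C_P.

u(x) = 5·sin(π·x), so u'(x) = 5*π*cos(π*x).
Writing u(x) = A·sin(kπx/L) with A = 5 and k = 1, use ∫_0^L sin²(kπx/L) dx = L/2 and ∫_0^L cos²(kπx/L) dx = L/2.
u² = 25·sin²(π·x) and (u')² = 25*π^2·cos²(π·x), and each of sin², cos² integrates to L/2 = 1/2 over (0, 1).
∫_0^1 u² dx = 25/2, so ||u||_L² = 5*sqrt(2)/2.
∫_0^1 (u')² dx = 25*π^2/2, so ||u'||_L² = 5*sqrt(2)*π/2.
Ratio ||u||_L² / ||u'||_L² = 1/π.
Sharp Poincaré constant on H^1_0(0, 1) is C_P = L/π = 1/π, achieved by sin(π·x).
This is the k = 1 eigenfunction (up to amplitude), so the ratio equals the sharp Poincaré constant exactly.


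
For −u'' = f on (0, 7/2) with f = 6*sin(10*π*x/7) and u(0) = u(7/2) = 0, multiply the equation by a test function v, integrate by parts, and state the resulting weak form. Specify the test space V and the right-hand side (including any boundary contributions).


V = H^1_0(0, 7/2) (so v(0) = v(7/2) = 0); weak form: ∫_0^7/2 u'v' dx = ∫_0^7/2 (6*sin(10*π*x/7)) v dx for all v ∈ V.

Multiply both sides by a test function v and integrate from 0 to 7/2:
  ∫_0^7/2 −u''(x) v(x) dx = ∫_0^7/2 f(x) v(x) dx.
Integrate the LHS by parts once:
  ∫_0^7/2 −u'' v dx = −[u'(x) v(x)]_0^7/2 + ∫_0^7/2 u'(x) v'(x) dx.
Thus ∫_0^7/2 u'(x) v'(x) dx = ∫_0^7/2 f(x) v(x) dx + [u'(x) v(x)]_0^7/2.
Choose V so that boundary terms are either known or forced to vanish.
u is Dirichlet: u(0) = u(7/2) = 0. Let V = H^1_0(0, 7/2); then v(0) = v(7/2) = 0, and [u' v]_0^7/2 = 0.
Weak formulation: find u (satisfying any essential BC) such that ∫_0^7/2 u'(x) v'(x) dx = ∫_0^7/2 f v dx for all v ∈ V.
Substituting f(x) = 6*sin(10*π*x/7), the right-hand side is ∫_0^7/2 (6*sin(10*π*x/7)) v dx.


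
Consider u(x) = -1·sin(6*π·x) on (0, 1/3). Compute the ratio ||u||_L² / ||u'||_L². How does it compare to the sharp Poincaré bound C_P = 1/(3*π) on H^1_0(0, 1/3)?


||u||_L² / ||u'||_L² = 1/(6*π) < C_P = 1/(3*π).

u(x) = -1·sin(6*π·x), so u'(x) = -6*π*cos(6*π*x).
Writing u(x) = A·sin(kπx/L) with A = -1 and k = 2, use ∫_0^L sin²(kπx/L) dx = L/2 and ∫_0^L cos²(kπx/L) dx = L/2.
u² = 1·sin²(6*π·x) and (u')² = 36*π^2·cos²(6*π·x), and each of sin², cos² integrates to L/2 = 1/6 over (0, 1/3).
∫_0^1/3 u² dx = 1/6, so ||u||_L² = sqrt(6)/6.
∫_0^1/3 (u')² dx = 6*π^2, so ||u'||_L² = sqrt(6)*π.
Ratio ||u||_L² / ||u'||_L² = 1/(6*π).
Sharp Poincaré constant on H^1_0(0, 1/3) is C_P = L/π = 1/(3*π), achieved by sin(3*π·x).
This is the k = 2 harmonic; the ratio L/(kπ) is strictly less than C_P = L/π, consistent with the sharp inequality ||u||_L² ≤ C_P ||u'||_L².


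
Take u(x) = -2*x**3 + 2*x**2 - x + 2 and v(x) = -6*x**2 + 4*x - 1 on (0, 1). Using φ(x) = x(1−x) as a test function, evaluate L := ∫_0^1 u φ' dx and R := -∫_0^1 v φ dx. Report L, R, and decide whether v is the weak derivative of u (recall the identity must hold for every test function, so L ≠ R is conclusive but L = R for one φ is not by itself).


LHS = 2/15, RHS = 2/15. Yes, v = u' weakly.

u(x) = -2*x**3 + 2*x**2 - x + 2, classical derivative u'(x) = -6*x**2 + 4*x - 1.
φ(x) = x(1−x), so φ'(x) = 1 - 2*x.
Note φ(0) = φ(1) = 0, so the boundary term u·φ vanishes.
LHS = ∫_0^1 u(x) φ'(x) dx = ∫_0^1 (4*x^4 - 6*x^3 + 4*x^2 - 5*x + 2) dx. Term by term:
  ∫_0^1 4*x^4 dx = 4/5;  ∫_0^1 -6*x^3 dx = -3/2;  ∫_0^1 4*x^2 dx = 4/3;
  ∫_0^1 -5*x dx = -5/2;  ∫_0^1 2 dx = 2.
Sum: 4/5 − 3/2 + 4/3 − 5/2 + 2 = 2/15.
So LHS = 2/15.
∫_0^1 v(x) φ(x) dx = ∫_0^1 (6*x^4 - 10*x^3 + 5*x^2 - x) dx. Term by term:
  ∫_0^1 6*x^4 dx = 6/5;  ∫_0^1 -10*x^3 dx = -5/2;  ∫_0^1 5*x^2 dx = 5/3;
  ∫_0^1 -x dx = -1/2.
Sum: 6/5 − 5/2 + 5/3 − 1/2 = -2/15.
So RHS = -∫_0^1 v(x) φ(x) dx = 2/15.
LHS = RHS, so the identity holds for this test φ.
Moreover u is smooth here and v(x) = u'(x) = -6*x**2 + 4*x - 1 pointwise, so the identity holds for every test function. Hence v is the weak derivative of u.


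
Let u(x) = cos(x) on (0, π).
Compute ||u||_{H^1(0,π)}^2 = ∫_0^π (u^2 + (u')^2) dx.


||u||_{H^1(0,π)}^2 = π

u'(x) = -sin(x).
Expand u² and (u')² and integrate term by term on (0, π), using: for integers n ≥ 1, ∫_0^π sin²(nx) dx = ∫_0^π cos²(nx) dx = π/2; for n ≠ n', ∫_0^π sin(nx)sin(n'x) dx = ∫_0^π cos(nx)cos(n'x) dx = 0; and by product-to-sum, ∫_0^π sin(nx)cos(n'x) dx = ½∫_0^π [sin((n+n')x) + sin((n−n')x)] dx, which is 0 when n+n' is even and 2n/(n²−n'²) when n+n' is odd (it need not vanish on (0, π)).
  u² squared terms: (1)²·∫cos(x)² dx = 1·π/2 = π/2.
  So ∫_0^π u² dx = π/2.
  (u')² squared terms: (-1)²·∫sin(x)² dx = 1·π/2 = π/2.
  So ∫_0^π (u')² dx = π/2.
||u||_{H^1}^2 = (π/2) + (π/2) = π.


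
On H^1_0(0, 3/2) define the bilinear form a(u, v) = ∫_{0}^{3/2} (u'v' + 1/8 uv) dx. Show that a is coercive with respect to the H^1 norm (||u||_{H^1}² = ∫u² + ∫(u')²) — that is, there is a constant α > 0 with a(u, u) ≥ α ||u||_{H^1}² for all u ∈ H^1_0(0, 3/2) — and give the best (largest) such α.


α = (9 + 32*π^2)/(8*(9 + 4*π^2))

Coercivity of a(·,·) on H^1_0(0, 3/2) means a(u, u) ≥ α ||u||_{H^1}² for every u ∈ H^1_0.
The interval has length L = 3/2, and Poincaré/coercivity depend only on L. Here a(u, u) = ∫(u')² + (1/8)·∫u².
Here 0 < c = 1/8 < 1. The condition a(u,u) ≥ α||u||_{H^1}² reads (1−α)∫(u')² ≥ (α−c)∫u². Any admissible α is ≤ 1 (rapidly oscillating u have ∫u²/∫(u')² → 0), and α = 1 would force 0 ≥ (1−c)∫u², impossible since c < 1; so 1−α > 0. By the sharp Poincaré inequality on H^1_0 of an interval of length L, ∫(u')² ≥ (π/L)²∫u² with equality for the first sine mode sin(π(x−x₀)/L) (x₀ the left endpoint), so the inequality holds for all u iff (1−α)(π/L)² ≥ α − c, i.e. α ≤ ((π/L)² + c)/((π/L)² + 1) = (1 + c(L/π)²)/(1 + (L/π)²). With (π/L)² = 4*π^2/9 and c = 1/8, the largest admissible constant is α = ((π/L)² + c)/((π/L)² + 1).
Simplifying, α = (9 + 32*π^2)/(8*(9 + 4*π^2)).


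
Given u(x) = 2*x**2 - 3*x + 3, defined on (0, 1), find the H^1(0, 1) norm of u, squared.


||u||_{H^1}^2 = 107/15

The H^1 norm (squared) on an interval (0, L) is
  ||u||_{H^1}^2 = ∫_0^L u(x)^2 dx + ∫_0^L u'(x)^2 dx.
Compute u'(x) = 4*x - 3.
Then u(x)^2 = 4*x**4 - 12*x**3 + 21*x**2 - 18*x + 9 and u'(x)^2 = 16*x**2 - 24*x + 9.
Integrate each monomial from 0 to 1 using ∫_0^1 c·x^n dx = c·1^(n+1)/(n+1):
  ∫_0^1 u(x)^2 dx = ∫_0^1 (4*x^4 - 12*x^3 + 21*x^2 - 18*x + 9) dx. Term by term:
    ∫_0^1 4*x^4 dx = 4/5;  ∫_0^1 -12*x^3 dx = -3;  ∫_0^1 21*x^2 dx = 7;
    ∫_0^1 -18*x dx = -9;  ∫_0^1 9 dx = 9.
  Sum: 4/5 − 3 + 7 − 9 + 9 = 24/5.
  ∫_0^1 u'(x)^2 dx = ∫_0^1 (16*x^2 - 24*x + 9) dx. Term by term:
    ∫_0^1 16*x^2 dx = 16/3;  ∫_0^1 -24*x dx = -12;  ∫_0^1 9 dx = 9.
  Sum: 16/3 − 12 + 9 = 7/3.
Adding: ||u||_{H^1}^2 = 24/5 + 7/3 = 107/15.
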